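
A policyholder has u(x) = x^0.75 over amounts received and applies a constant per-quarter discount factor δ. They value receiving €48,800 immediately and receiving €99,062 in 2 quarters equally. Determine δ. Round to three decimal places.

The payoff in 2 quarters is discounted by δ^2, so u(48800) = δ^2·u(99062) and δ^2 = u(48800)/u(99062).
Since u(x) = x^0.75, δ^2 = (48800/99062)^0.75 = 0.49262^0.75 = 0.58801.
Hence δ = (0.58801)^(1/2) = 0.76682.

δ ≈ 0.767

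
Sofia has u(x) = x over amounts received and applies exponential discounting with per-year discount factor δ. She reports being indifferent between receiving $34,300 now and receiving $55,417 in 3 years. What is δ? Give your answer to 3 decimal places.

δ ≈ 0.852

Equating discounted utilities: u(34300) = δ^3·u(55417) ⇒ δ^3 = u(34300)/u(55417).
With u(x) = x: δ^3 = 34300/55417 = 0.61894.
Hence δ = (0.61894)^(1/3) = 0.85222.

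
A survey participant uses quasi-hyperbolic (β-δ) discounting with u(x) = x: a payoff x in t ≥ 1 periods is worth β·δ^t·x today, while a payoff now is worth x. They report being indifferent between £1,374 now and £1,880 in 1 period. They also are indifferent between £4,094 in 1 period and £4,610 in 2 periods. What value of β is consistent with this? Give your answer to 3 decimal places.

Both payoffs in the second observation are in the future, so β drops out: δ^1·4094 = δ^2·4610 ⇒ δ = 4094/4610 = 0.88807.
The first indifference: 1374 = β·δ·1880, so β = 1374/(δ·1880) = 1374/(0.88807·1880) ≈ 0.823.

β ≈ 0.823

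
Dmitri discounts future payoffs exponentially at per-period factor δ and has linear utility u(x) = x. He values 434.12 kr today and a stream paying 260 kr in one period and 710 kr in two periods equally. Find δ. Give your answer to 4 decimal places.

Present value of the stream is 260·δ + 710·δ². Indifference gives 260δ + 710δ² = 434.12.
So 710δ² + 260δ − 434.12 = 0.
δ = (−260 + √(260² + 4·710·434.12)) / (2·710) = (−260 + √1300500.80) / 1420 ≈ 0.6200.

δ ≈ 0.6200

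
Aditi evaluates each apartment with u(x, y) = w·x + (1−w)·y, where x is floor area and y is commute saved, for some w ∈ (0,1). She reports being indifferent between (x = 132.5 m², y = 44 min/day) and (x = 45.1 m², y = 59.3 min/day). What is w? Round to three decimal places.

u(132.5,44) = u(45.1,59.3) means w·132.5 + (1−w)·44 = w·45.1 + (1−w)·59.3.
Rearranging, 87.4·w − 15.3·(1−w) = 0.
The marginal rate of substitution is 15.3/87.4, so w = 15.3/(87.4+15.3) = 0.149.

w = 0.149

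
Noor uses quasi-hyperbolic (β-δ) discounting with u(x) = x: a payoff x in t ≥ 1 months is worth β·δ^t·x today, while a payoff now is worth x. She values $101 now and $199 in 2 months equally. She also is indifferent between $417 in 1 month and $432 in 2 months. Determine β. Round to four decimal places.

β ≈ 0.5447

The second indifference involves only future payoffs, so β cancels: β·δ^1·417 = β·δ^2·432, giving δ = 417/432 = 0.96528.
Now use the now-vs-future pair: 101 = β·δ^2·199 gives β = 101/(0.93176·199) ≈ 0.5447.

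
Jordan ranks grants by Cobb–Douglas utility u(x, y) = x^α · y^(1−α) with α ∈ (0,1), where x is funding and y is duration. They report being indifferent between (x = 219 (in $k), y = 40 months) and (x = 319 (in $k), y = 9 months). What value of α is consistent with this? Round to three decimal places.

The Cobb–Douglas utilities coincide, so 219^α·40^(1−α) = 319^α·9^(1−α).
Taking logs: α·ln 219 + (1−α)·ln 40 = α·ln 319 + (1−α)·ln 9, i.e. α·-0.376119 = (1−α)·-1.491655.
So α/(1−α) = (-1.491655)/(-0.376119) = 3.965912, and α = 3.965912/4.965912 ≈ 0.799.

α ≈ 0.799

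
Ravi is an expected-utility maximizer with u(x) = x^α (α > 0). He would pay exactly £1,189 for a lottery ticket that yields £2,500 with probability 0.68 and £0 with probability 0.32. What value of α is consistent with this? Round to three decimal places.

α ≈ 0.519

The lottery's expected utility is 0.68·u(2500) + 0.32·u(0) = 0.68·2500^α (since u(0) = 0 for α > 0).
Setting u(1189) equal to that: 1189^α = 0.68·2500^α ⇒ (1189/2500)^α = 0.68.
α = ln(0.68) / ln(1189/2500) = -0.385662/-0.743178 ≈ 0.519.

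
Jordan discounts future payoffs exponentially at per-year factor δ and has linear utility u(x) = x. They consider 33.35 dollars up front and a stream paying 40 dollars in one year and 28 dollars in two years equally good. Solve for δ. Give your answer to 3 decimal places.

δ ≈ 0.590

The stream is worth 40δ + 28δ² today, so 40δ + 28δ² = 33.35.
So 28δ² + 40δ − 33.35 = 0.
δ = (−40 + √(40² + 4·28·33.35)) / (2·28) = (−40 + √5335.20) / 56 ≈ 0.590.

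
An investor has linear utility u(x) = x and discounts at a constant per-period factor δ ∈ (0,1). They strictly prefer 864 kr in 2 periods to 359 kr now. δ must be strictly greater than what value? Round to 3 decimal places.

The preference means 359 < δ^2·864.
Hence δ^2 > 359/864 = 0.41551, and x ↦ x^(1/2) is increasing on (0,∞).
δ > 0.41551^(1/2) = 0.645.

δ > 0.645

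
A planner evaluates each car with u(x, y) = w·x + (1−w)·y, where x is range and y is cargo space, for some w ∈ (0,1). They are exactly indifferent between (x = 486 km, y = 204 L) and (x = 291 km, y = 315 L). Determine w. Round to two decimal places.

w = 0.36

u(486,204) = u(291,315) means w·486 + (1−w)·204 = w·291 + (1−w)·315.
Collecting terms: w·195 = (1−w)·111.
So w/(1−w) = 111/195 = 0.5692, giving w = 111/(195+111) = 0.36.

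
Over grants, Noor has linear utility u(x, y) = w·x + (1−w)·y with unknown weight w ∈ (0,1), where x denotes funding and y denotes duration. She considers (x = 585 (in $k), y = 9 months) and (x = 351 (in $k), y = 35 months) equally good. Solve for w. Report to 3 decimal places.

w = 0.100

Equating utilities: w·585 + (1−w)·9 = w·351 + (1−w)·35.
Collecting terms: w·234 = (1−w)·26.
Hence w = 26/(234+26) = 26/260 = 0.100.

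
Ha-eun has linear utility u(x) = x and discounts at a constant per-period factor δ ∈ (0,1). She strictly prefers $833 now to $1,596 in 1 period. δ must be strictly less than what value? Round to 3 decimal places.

Comparing present values: 833 > δ·1596.
So δ < 833/1596 = 0.52193.

δ < 0.522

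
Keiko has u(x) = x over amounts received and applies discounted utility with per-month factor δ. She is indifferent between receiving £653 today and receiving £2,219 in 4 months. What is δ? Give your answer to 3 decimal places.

Equating discounted utilities: u(653) = δ^4·u(2219) ⇒ δ^4 = u(653)/u(2219).
With u(x) = x: δ^4 = 653/2219 = 0.29428.
Taking the 4th root: δ = 0.29428^(1/4) ≈ 0.737.

δ ≈ 0.737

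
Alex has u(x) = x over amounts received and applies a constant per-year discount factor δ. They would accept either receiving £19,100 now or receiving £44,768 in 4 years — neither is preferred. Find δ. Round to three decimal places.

Indifference means u(19100) = δ^4 · u(44768), so δ^4 = u(19100)/u(44768).
With u(x) = x: δ^4 = 19100/44768 = 0.42664.
So δ = 0.42664^(1/4) ≈ 0.808.

δ ≈ 0.808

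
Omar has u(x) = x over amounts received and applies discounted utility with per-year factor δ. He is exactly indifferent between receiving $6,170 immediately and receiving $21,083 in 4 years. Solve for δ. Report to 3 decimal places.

δ ≈ 0.736

Indifference means u(6170) = δ^4 · u(21083), so δ^4 = u(6170)/u(21083).
With u(x) = x: δ^4 = 6170/21083 = 0.29265.
So δ = 0.29265^(1/4) ≈ 0.736.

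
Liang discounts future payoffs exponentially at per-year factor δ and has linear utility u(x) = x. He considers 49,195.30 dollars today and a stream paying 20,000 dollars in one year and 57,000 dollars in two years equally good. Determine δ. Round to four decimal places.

δ ≈ 0.7700

Equating present values: 49195.30 = 20000δ + 57000δ².
Rearranged: 57000δ² + 20000δ − 49195.30 = 0.
The positive root is δ = [−20000 + √(20000² + 4·57000·49195.30)] / (2·57000) = (−20000 + 107780.000)/114000 ≈ 0.7700.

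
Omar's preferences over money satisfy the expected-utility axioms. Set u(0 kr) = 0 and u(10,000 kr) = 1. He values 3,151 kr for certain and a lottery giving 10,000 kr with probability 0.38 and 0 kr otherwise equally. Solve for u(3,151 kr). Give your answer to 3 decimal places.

By the standard-gamble method, u(3,151 kr) is just the indifference probability on the best outcome: 0.38.

0.380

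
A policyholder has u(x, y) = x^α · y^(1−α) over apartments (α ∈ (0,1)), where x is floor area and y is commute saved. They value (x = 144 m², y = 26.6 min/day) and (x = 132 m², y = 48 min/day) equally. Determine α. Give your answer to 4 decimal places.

α ≈ 0.8715

The Cobb–Douglas utilities coincide, so 144^α·26.6^(1−α) = 132^α·48^(1−α).
Taking logs: α·ln 144 + (1−α)·ln 26.6 = α·ln 132 + (1−α)·ln 48, i.e. α·0.0870114 = (1−α)·0.5902898.
With A = 0.0870114 and B = 0.5902898: α·A = (1−α)·B, so α = B/(A+B) = 0.5902898/0.6773012 ≈ 0.8715.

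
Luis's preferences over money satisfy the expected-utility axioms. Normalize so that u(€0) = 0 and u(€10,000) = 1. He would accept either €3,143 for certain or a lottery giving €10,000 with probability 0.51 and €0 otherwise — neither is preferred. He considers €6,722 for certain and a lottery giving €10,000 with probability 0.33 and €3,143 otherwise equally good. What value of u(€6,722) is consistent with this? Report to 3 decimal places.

From the first indifference, u(€3,143) = 0.51·u(€10,000) + 0.49·u(€0) = 0.51·1 + 0.49·0 = 0.51.
The second indifference gives u(€6,722) = 0.33·u(€10,000) + 0.67·u(€3,143) = 0.33·1.00 + 0.67·0.51 = 0.6717.

0.672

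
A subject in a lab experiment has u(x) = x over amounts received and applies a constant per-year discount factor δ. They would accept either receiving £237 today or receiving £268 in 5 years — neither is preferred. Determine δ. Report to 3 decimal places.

Equating discounted utilities: u(237) = δ^5·u(268) ⇒ δ^5 = u(237)/u(268).
With u(x) = x: δ^5 = 237/268 = 0.88433.
Hence δ = (0.88433)^(1/5) = 0.97571.

δ ≈ 0.976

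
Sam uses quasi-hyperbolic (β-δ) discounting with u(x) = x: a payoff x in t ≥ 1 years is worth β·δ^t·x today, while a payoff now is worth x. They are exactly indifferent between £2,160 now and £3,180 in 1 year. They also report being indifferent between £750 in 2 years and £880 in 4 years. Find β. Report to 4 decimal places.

β ≈ 0.7358

The second indifference involves only future payoffs, so β cancels: β·δ^2·750 = β·δ^4·880, giving δ^2 = 750/880 = 0.85227, so δ = 0.92319.
Substituting δ into 2160 = β·δ·3180: β = 2160/(2935.732) ≈ 0.7358.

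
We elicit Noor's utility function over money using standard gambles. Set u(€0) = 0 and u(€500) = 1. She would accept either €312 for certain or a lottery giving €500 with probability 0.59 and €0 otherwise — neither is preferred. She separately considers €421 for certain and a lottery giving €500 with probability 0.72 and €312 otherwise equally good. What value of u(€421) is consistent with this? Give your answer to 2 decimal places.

0.89

From the first indifference, u(€312) = 0.59·u(€500) + 0.41·u(€0) = 0.59·1 + 0.41·0 = 0.59.
Then u(€421) = 0.72·u(€500) + 0.28·u(€312) = 0.72·1.00 + 0.28·0.59 = 0.8852.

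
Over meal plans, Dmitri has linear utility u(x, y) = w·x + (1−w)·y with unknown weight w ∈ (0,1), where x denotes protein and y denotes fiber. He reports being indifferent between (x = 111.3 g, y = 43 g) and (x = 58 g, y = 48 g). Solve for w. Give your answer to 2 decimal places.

w = 0.09

Indifference: w·111.3 + (1−w)·43 = w·58 + (1−w)·48.
Collecting terms: w·53.3 = (1−w)·5.
So w/(1−w) = 5/53.3 = 0.0938, giving w = 5/(53.3+5) = 0.09.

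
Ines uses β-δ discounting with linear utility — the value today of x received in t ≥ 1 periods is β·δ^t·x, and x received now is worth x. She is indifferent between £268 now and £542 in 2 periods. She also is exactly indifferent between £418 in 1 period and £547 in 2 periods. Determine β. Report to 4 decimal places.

Both payoffs in the second observation are in the future, so β drops out: δ^1·418 = δ^2·547 ⇒ δ = 418/547 = 0.76417.
The first indifference: 268 = β·δ^2·542, so β = 268/(δ^2·542) = 268/(0.58395·542) ≈ 0.8468.

β ≈ 0.8468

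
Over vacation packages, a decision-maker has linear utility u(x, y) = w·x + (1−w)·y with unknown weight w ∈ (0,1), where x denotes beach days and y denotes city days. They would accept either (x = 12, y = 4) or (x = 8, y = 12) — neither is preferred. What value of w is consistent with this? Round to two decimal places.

Equating utilities: w·12 + (1−w)·4 = w·8 + (1−w)·12.
Collecting terms: w·4 = (1−w)·8.
Hence w = 8/(4+8) = 8/12 = 0.67.

w = 0.67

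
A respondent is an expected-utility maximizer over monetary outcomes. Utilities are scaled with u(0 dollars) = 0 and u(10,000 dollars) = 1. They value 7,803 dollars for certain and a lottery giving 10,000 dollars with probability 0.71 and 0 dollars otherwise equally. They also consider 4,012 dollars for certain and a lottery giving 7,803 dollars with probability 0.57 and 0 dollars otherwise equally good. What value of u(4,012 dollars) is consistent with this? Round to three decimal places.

0.405

From the first indifference, u(7,803 dollars) = 0.71·u(10,000 dollars) + 0.29·u(0 dollars) = 0.71·1 + 0.29·0 = 0.71.
Then u(4,012 dollars) = 0.57·u(7,803 dollars) + 0.43·u(0 dollars) = 0.57·0.71 + 0.43·0.00 = 0.4047.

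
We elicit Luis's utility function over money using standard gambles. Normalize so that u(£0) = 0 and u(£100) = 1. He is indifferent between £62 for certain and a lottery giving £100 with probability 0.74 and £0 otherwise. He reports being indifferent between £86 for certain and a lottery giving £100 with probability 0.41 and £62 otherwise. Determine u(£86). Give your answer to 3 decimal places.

From the first indifference, u(£62) = 0.74·u(£100) + 0.26·u(£0) = 0.74·1 + 0.26·0 = 0.74.
The second indifference gives u(£86) = 0.41·u(£100) + 0.59·u(£62) = 0.41·1.00 + 0.59·0.74 = 0.8466.

0.847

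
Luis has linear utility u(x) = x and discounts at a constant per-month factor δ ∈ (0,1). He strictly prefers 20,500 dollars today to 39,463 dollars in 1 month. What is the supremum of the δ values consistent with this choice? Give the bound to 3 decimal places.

δ < 0.519

Comparing present values: 20500 > δ·39463.
Dividing through by 39463 gives δ < 0.51947.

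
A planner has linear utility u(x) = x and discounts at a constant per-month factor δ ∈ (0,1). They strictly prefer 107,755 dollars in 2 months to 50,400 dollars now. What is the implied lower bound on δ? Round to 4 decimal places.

δ > 0.6839

Comparing present values: 50400 < δ^2·107755.
Dividing by 107755: δ^2 > 0.46773. Both sides are positive, so the square root keeps the direction.
δ > 0.46773^(1/2) = 0.6839.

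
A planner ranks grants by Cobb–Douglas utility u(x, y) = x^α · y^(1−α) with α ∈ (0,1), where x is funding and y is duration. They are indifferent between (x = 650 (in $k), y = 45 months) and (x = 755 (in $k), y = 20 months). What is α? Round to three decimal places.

α ≈ 0.844

Set the two utilities equal: 650^α·45^(1−α) = 755^α·20^(1−α).
(650/755)^α = (20/45)^(1−α); take logs: α·ln(650/755) = (1−α)·ln(20/45), i.e. α·-0.149745 = (1−α)·-0.810930.
Thus α·(-0.960675) = -0.810930, so α = -0.810930/-0.960675 ≈ 0.844.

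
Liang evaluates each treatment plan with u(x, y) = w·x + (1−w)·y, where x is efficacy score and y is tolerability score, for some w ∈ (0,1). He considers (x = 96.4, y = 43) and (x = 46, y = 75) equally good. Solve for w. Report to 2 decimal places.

w = 0.39

Equating utilities: w·96.4 + (1−w)·43 = w·46 + (1−w)·75.
Rearranging, 50.4·w − 32·(1−w) = 0.
Hence w = 32/(50.4+32) = 32/82.4 = 0.39.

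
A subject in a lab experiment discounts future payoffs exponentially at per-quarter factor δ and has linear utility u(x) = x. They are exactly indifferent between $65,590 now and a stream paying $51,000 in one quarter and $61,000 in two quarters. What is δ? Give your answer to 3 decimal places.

δ ≈ 0.700

Present value of the stream is 51000·δ + 61000·δ². Indifference gives 51000δ + 61000δ² = 65590.
So 61000δ² + 51000δ − 65590 = 0.
δ = (−51000 + √(51000² + 4·61000·65590)) / (2·61000) = (−51000 + √18604960000.00) / 122000 ≈ 0.700.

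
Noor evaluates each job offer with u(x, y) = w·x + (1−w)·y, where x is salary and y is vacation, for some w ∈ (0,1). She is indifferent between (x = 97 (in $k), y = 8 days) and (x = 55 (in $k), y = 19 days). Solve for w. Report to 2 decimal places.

Indifference: w·97 + (1−w)·8 = w·55 + (1−w)·19.
Collecting terms: w·42 = (1−w)·11.
Hence w = 11/(42+11) = 11/53 = 0.21.

w = 0.21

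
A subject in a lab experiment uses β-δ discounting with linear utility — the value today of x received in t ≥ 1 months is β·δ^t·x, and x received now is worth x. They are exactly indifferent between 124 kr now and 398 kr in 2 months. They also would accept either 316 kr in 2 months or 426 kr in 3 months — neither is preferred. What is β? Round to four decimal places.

Both payoffs in the second observation are in the future, so β drops out: δ^2·316 = δ^3·426 ⇒ δ = 316/426 = 0.74178.
Substituting δ into 124 = β·δ^2·398: β = 124/(218.997) ≈ 0.5662.

β ≈ 0.5662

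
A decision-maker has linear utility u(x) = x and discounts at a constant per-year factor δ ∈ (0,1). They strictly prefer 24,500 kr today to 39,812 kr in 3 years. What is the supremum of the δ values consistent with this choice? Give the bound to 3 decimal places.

Under u(x) = x this choice says 24500 > δ^3·39812.
Dividing by 39812: δ^3 < 0.61539. Both sides are positive, so the cube root keeps the direction.
δ < (24500/39812)^(1/3) ≈ 0.851.

δ < 0.851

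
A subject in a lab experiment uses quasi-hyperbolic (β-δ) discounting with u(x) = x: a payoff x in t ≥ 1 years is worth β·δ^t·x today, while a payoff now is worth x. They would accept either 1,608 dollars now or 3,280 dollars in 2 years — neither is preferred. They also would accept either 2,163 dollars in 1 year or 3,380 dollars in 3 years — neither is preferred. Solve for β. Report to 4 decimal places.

β ≈ 0.7661

From the later pair, β·δ^1·2163 = β·δ^3·3380; dividing through, δ^2 = 2163/3380 = 0.63994, so δ = 0.79996.
Now use the now-vs-future pair: 1608 = β·δ^2·3280 gives β = 1608/(0.63994·3280) ≈ 0.7661.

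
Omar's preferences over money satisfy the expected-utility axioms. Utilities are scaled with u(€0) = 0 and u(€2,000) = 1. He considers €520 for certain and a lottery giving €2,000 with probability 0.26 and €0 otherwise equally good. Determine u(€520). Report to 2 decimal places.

0.26

u(€520) equals the lottery's expected utility: 0.26·1 + 0.74·0 = 0.26.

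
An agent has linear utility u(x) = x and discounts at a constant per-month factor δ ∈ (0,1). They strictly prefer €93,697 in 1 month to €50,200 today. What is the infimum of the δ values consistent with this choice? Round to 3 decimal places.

δ > 0.536

The preference means 50200 < δ·93697.
So δ > 50200/93697 = 0.53577.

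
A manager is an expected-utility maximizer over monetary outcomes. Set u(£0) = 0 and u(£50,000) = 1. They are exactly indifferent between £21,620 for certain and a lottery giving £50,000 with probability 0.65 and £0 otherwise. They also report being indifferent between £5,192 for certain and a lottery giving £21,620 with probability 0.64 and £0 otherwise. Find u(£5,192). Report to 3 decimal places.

0.416

From the first indifference, u(£21,620) = 0.65·u(£50,000) + 0.35·u(£0) = 0.65·1 + 0.35·0 = 0.65.
Chaining: u(£5,192) = 0.64·0.65 + 0.36·0.00 = 0.4160.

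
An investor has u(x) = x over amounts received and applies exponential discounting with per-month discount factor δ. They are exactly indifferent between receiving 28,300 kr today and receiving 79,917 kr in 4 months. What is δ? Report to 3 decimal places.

Equating discounted utilities: u(28300) = δ^4·u(79917) ⇒ δ^4 = u(28300)/u(79917).
With u(x) = x: δ^4 = 28300/79917 = 0.35412.
So δ = 0.35412^(1/4) ≈ 0.771.

δ ≈ 0.771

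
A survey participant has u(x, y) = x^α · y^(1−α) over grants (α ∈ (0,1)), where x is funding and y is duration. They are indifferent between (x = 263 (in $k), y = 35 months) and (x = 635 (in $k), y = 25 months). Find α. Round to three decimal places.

Indifference: 263^α · 35^(1−α) = 635^α · 25^(1−α).
Rearrange to (263/635)^α = (25/35)^(1−α) and take logs: α·-0.881471 = (1−α)·-0.336472.
So α/(1−α) = (-0.336472)/(-0.881471) = 0.381716, and α = 0.381716/1.381716 ≈ 0.276.

α ≈ 0.276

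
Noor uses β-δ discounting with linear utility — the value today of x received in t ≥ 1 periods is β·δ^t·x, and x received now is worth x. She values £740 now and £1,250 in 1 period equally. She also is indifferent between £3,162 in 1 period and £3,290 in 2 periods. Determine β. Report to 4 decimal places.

Both payoffs in the second observation are in the future, so β drops out: δ^1·3162 = δ^2·3290 ⇒ δ = 3162/3290 = 0.96109.
The first indifference: 740 = β·δ·1250, so β = 740/(δ·1250) = 740/(0.96109·1250) ≈ 0.6160.

β ≈ 0.6160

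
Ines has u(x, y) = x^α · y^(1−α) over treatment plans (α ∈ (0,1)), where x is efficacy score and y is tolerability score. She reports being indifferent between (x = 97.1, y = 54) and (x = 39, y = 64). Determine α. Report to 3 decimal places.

α ≈ 0.157

The Cobb–Douglas utilities coincide, so 97.1^α·54^(1−α) = 39^α·64^(1−α).
(97.1/39)^α = (64/54)^(1−α); take logs: α·ln(97.1/39) = (1−α)·ln(64/54), i.e. α·0.912180 = (1−α)·0.169899.
So α/(1−α) = (0.169899)/(0.912180) = 0.186256, and α = 0.186256/1.186256 ≈ 0.157.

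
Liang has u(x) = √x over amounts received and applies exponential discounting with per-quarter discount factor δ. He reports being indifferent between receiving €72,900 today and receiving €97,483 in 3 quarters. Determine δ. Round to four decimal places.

The payoff in 3 quarters is discounted by δ^3, so u(72900) = δ^3·u(97483) and δ^3 = u(72900)/u(97483).
With u(x) = √x: δ^3 = √72900/√97483 = √(72900/97483) = 0.86477.
So δ = 0.86477^(1/3) ≈ 0.9527.

δ ≈ 0.9527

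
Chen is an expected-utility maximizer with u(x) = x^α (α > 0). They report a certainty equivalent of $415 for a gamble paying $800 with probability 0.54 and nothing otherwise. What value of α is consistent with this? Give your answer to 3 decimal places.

The lottery's expected utility is 0.54·u(800) + 0.46·u(0) = 0.54·800^α (since u(0) = 0 for α > 0).
Setting u(415) equal to that: 415^α = 0.54·800^α ⇒ (415/800)^α = 0.54.
α = ln(0.54) / ln(415/800) = -0.616186/-0.656333 ≈ 0.939.

α ≈ 0.939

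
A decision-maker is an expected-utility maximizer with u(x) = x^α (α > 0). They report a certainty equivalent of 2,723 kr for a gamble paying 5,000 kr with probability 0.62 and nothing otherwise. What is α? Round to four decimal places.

α ≈ 0.7866

Since u(0) = 0, the lottery's EU is 0.62·5000^α.
Setting u(2723) equal to that: 2723^α = 0.62·5000^α ⇒ (2723/5000)^α = 0.62.
α = ln(0.62) / ln(2723/5000) = -0.4780358/-0.6077037 ≈ 0.7866.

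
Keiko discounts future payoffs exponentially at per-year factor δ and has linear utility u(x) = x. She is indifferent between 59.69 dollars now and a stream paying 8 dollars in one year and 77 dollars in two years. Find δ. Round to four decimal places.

δ ≈ 0.8300

Equating present values: 59.69 = 8δ + 77δ².
Rearranged: 77δ² + 8δ − 59.69 = 0.
By the quadratic formula (taking the positive root), δ = (−8 + √18448.52) / 154 ≈ 0.8300.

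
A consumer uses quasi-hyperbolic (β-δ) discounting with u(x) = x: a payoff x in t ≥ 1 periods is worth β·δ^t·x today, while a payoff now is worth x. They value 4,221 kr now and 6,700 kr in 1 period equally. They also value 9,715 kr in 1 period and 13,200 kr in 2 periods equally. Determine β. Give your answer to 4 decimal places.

The second indifference involves only future payoffs, so β cancels: β·δ^1·9715 = β·δ^2·13200, giving δ = 9715/13200 = 0.73598.
The first indifference: 4221 = β·δ·6700, so β = 4221/(δ·6700) = 4221/(0.73598·6700) ≈ 0.8560.

β ≈ 0.8560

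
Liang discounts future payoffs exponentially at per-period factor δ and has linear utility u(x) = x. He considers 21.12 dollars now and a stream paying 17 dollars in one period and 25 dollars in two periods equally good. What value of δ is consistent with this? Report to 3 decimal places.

δ ≈ 0.640

The stream is worth 17δ + 25δ² today, so 17δ + 25δ² = 21.12.
So 25δ² + 17δ − 21.12 = 0.
δ = (−17 + √(17² + 4·25·21.12)) / (2·25) = (−17 + √2401.00) / 50 ≈ 0.640.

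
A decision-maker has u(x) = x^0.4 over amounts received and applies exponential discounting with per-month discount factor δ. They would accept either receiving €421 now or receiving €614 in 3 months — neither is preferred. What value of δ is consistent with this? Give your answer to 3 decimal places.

Equating discounted utilities: u(421) = δ^3·u(614) ⇒ δ^3 = u(421)/u(614).
Since u(x) = x^0.4, δ^3 = (421/614)^0.4 = 0.68567^0.4 = 0.85990.
Hence δ = (0.85990)^(1/3) = 0.95093.

δ ≈ 0.951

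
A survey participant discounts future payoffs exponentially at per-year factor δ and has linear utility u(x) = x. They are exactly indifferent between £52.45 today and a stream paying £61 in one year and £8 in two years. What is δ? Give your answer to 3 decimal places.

δ ≈ 0.780

Equating present values: 52.45 = 61δ + 8δ².
So 8δ² + 61δ − 52.45 = 0.
δ = (−61 + √(61² + 4·8·52.45)) / (2·8) = (−61 + √5399.40) / 16 ≈ 0.780.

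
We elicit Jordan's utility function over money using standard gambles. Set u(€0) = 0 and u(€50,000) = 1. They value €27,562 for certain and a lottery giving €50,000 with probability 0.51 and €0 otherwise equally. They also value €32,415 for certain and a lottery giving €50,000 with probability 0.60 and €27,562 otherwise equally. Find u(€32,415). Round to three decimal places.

The first gamble pins u(€27,562): it must equal 0.51·1 + 0.49·0 = 0.51.
Chaining: u(€32,415) = 0.60·1.00 + 0.40·0.51 = 0.8040.

0.804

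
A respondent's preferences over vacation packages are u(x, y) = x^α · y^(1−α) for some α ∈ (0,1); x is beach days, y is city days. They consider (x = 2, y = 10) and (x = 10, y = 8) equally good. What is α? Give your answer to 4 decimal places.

α ≈ 0.1218

The Cobb–Douglas utilities coincide, so 2^α·10^(1−α) = 10^α·8^(1−α).
(2/10)^α = (8/10)^(1−α); take logs: α·ln(2/10) = (1−α)·ln(8/10), i.e. α·-1.6094379 = (1−α)·-0.2231436.
With A = -1.6094379 and B = -0.2231436: α·A = (1−α)·B, so α = B/(A+B) = -0.2231436/-1.8325815 ≈ 0.1218.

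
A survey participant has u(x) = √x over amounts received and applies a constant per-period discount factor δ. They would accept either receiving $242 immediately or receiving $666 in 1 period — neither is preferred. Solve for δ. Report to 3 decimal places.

Equating discounted utilities: u(242) = δ·u(666) ⇒ δ = u(242)/u(666).
With u(x) = √x: δ = √242/√666 = √(242/666) = 0.60280.

δ ≈ 0.603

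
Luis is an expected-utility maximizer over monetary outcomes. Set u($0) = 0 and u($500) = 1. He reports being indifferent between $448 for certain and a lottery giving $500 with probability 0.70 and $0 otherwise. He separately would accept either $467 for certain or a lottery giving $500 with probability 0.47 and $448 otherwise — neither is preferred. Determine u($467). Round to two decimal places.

0.84

The first gamble pins u($448): it must equal 0.70·1 + 0.30·0 = 0.70.
Then u($467) = 0.47·u($500) + 0.53·u($448) = 0.47·1.00 + 0.53·0.70 = 0.8410.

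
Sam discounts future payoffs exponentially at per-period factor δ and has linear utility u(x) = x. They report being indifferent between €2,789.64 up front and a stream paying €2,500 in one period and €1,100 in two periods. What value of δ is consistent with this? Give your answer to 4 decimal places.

δ ≈ 0.8200

Equating present values: 2789.64 = 2500δ + 1100δ².
That is, 1100δ² + 2500δ − 2789.64 = 0, a quadratic in δ.
δ = (−2500 + √(2500² + 4·1100·2789.64)) / (2·1100) = (−2500 + √18524416.00) / 2200 ≈ 0.8200.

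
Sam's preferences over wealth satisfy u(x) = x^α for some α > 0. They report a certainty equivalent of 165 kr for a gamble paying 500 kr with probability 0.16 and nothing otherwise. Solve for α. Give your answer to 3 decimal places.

Since u(0) = 0, the lottery's EU is 0.16·500^α.
Indifference: 165^α = 0.16·500^α, so (165/500)^α = 0.16.
α = ln(0.16) / ln(165/500) = -1.832581/-1.108663 ≈ 1.653.

α ≈ 1.653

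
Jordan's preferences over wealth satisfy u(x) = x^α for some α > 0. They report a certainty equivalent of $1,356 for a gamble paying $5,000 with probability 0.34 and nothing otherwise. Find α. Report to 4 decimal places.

The lottery's expected utility is 0.34·u(5000) + 0.66·u(0) = 0.34·5000^α (since u(0) = 0 for α > 0).
Setting u(1356) equal to that: 1356^α = 0.34·5000^α ⇒ (1356/5000)^α = 0.34.
Take logs: α = ln 0.34 / ln(1356/5000) ≈ 0.826738.

α ≈ 0.8267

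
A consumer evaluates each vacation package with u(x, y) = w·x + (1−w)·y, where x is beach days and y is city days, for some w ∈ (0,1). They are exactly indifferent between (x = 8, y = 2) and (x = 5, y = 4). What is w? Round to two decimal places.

w = 0.40

Equating utilities: w·8 + (1−w)·2 = w·5 + (1−w)·4.
Rearranging, 3·w − 2·(1−w) = 0.
Hence w = 2/(3+2) = 2/5 = 0.40.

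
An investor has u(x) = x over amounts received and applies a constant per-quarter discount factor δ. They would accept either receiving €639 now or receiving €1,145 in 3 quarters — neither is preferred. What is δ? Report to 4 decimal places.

δ ≈ 0.8233

Equating discounted utilities: u(639) = δ^3·u(1145) ⇒ δ^3 = u(639)/u(1145).
With u(x) = x: δ^3 = 639/1145 = 0.55808.
So δ = 0.55808^(1/3) ≈ 0.8233.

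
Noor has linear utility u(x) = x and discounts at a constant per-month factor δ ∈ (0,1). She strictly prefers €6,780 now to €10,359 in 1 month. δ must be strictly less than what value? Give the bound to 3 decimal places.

The preference means 6780 > δ·10359.
Dividing through by 10359 gives δ < 0.65450.

δ < 0.655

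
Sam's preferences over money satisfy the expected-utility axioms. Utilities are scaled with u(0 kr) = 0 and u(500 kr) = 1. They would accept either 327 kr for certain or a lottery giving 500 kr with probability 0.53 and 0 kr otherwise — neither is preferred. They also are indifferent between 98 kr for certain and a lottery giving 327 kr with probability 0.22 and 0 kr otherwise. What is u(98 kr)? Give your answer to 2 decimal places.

The first gamble pins u(327 kr): it must equal 0.53·1 + 0.47·0 = 0.53.
Then u(98 kr) = 0.22·u(327 kr) + 0.78·u(0 kr) = 0.22·0.53 + 0.78·0.00 = 0.1166.

0.12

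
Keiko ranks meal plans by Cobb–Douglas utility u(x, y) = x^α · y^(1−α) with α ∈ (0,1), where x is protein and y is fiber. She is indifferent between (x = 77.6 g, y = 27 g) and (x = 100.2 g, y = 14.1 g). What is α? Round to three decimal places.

The Cobb–Douglas utilities coincide, so 77.6^α·27^(1−α) = 100.2^α·14.1^(1−α).
Rearrange to (77.6/100.2)^α = (14.1/27)^(1−α) and take logs: α·-0.255601 = (1−α)·-0.649662.
With A = -0.255601 and B = -0.649662: α·A = (1−α)·B, so α = B/(A+B) = -0.649662/-0.905263 ≈ 0.718.

α ≈ 0.718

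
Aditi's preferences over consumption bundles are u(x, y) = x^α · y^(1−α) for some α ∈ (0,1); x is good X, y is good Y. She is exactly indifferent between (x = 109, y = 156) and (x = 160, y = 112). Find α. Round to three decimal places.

Indifference: 109^α · 156^(1−α) = 160^α · 112^(1−α).
Taking logs: α·ln 109 + (1−α)·ln 156 = α·ln 160 + (1−α)·ln 112, i.e. α·-0.383826 = (1−α)·-0.331357.
So α/(1−α) = (-0.331357)/(-0.383826) = 0.863300, and α = 0.863300/1.863300 ≈ 0.463.

α ≈ 0.463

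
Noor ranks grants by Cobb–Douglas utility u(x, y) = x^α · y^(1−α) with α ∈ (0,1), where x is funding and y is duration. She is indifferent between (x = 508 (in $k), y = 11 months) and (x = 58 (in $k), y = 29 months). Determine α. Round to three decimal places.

Indifference: 508^α · 11^(1−α) = 58^α · 29^(1−α).
Taking logs: α·ln 508 + (1−α)·ln 11 = α·ln 58 + (1−α)·ln 29, i.e. α·2.170038 = (1−α)·0.969401.
So α/(1−α) = (0.969401)/(2.170038) = 0.446721, and α = 0.446721/1.446721 ≈ 0.309.

α ≈ 0.309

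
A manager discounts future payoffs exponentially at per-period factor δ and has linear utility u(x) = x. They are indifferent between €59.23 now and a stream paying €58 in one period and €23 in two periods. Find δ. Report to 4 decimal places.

Equating present values: 59.23 = 58δ + 23δ².
Rearranged: 23δ² + 58δ − 59.23 = 0.
The positive root is δ = [−58 + √(58² + 4·23·59.23)] / (2·23) = (−58 + 93.878)/46 ≈ 0.7800.

δ ≈ 0.7800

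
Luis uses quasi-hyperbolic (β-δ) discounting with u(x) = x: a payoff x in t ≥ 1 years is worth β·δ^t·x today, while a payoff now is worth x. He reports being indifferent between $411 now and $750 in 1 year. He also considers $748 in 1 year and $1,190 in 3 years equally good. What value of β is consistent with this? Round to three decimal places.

Both payoffs in the second observation are in the future, so β drops out: δ^1·748 = δ^3·1190 ⇒ δ^2 = 748/1190 = 0.62857, so δ = 0.79282.
Substituting δ into 411 = β·δ·750: β = 411/(594.619) ≈ 0.691.

β ≈ 0.691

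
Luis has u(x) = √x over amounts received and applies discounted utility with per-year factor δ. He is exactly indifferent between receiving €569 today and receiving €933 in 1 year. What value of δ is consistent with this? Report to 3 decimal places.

The payoff in 1 year is discounted by δ, so u(569) = δ·u(933) and δ = u(569)/u(933).
Since u(x) = √x, δ = √(569/933) = 0.78094.

δ ≈ 0.781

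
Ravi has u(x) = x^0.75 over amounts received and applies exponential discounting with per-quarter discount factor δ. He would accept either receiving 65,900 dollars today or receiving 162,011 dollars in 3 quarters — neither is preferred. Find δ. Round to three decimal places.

δ ≈ 0.799

The payoff in 3 quarters is discounted by δ^3, so u(65900) = δ^3·u(162011) and δ^3 = u(65900)/u(162011).
With u(x) = x^0.75: δ^3 = 65900^0.75/162011^0.75 = (65900/162011)^0.75 = 0.50934.
Taking the cube root: δ = 0.50934^(1/3) ≈ 0.799.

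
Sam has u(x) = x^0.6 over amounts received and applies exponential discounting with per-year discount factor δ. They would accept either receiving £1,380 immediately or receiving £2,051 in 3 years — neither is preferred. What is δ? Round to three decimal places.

Equating discounted utilities: u(1380) = δ^3·u(2051) ⇒ δ^3 = u(1380)/u(2051).
With u(x) = x^0.6: δ^3 = 1380^0.6/2051^0.6 = (1380/2051)^0.6 = 0.78840.
Taking the cube root: δ = 0.78840^(1/3) ≈ 0.924.

δ ≈ 0.924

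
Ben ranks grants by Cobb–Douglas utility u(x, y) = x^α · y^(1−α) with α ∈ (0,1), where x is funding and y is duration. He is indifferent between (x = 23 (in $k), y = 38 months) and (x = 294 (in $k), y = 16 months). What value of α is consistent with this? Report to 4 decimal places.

α ≈ 0.2534

Indifference: 23^α · 38^(1−α) = 294^α · 16^(1−α).
(23/294)^α = (16/38)^(1−α); take logs: α·ln(23/294) = (1−α)·ln(16/38), i.e. α·-2.5480856 = (1−α)·-0.8649974.
With A = -2.5480856 and B = -0.8649974: α·A = (1−α)·B, so α = B/(A+B) = -0.8649974/-3.4130830 ≈ 0.2534.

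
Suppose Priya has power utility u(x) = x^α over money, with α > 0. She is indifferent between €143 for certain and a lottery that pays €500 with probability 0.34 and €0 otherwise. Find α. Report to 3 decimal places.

EU(lottery) = 0.34·500^α + 0.66·0 = 0.34·500^α.
Setting u(143) equal to that: 143^α = 0.34·500^α ⇒ (143/500)^α = 0.34.
α = ln(0.34) / ln(143/500) = -1.078810/-1.251763 ≈ 0.862.

α ≈ 0.862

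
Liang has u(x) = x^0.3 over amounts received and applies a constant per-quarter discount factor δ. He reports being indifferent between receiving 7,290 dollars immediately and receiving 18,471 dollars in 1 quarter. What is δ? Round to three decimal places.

Equating discounted utilities: u(7290) = δ·u(18471) ⇒ δ = u(7290)/u(18471).
Since u(x) = x^0.3, δ = (7290/18471)^0.3 = 0.39467^0.3 = 0.75661.

δ ≈ 0.757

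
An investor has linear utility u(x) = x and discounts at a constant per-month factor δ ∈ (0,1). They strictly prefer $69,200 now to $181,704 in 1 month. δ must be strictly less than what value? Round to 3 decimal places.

Under u(x) = x this choice says 69200 > δ·181704.
So δ < 69200/181704 = 0.38084.

δ < 0.381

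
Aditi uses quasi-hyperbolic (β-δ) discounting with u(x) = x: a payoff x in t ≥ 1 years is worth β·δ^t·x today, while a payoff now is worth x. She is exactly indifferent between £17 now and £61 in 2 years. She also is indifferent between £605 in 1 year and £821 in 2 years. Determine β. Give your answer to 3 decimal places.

From the later pair, β·δ^1·605 = β·δ^2·821; dividing through, δ = 605/821 = 0.73691.
The first indifference: 17 = β·δ^2·61, so β = 17/(δ^2·61) = 17/(0.54303·61) ≈ 0.513.

β ≈ 0.513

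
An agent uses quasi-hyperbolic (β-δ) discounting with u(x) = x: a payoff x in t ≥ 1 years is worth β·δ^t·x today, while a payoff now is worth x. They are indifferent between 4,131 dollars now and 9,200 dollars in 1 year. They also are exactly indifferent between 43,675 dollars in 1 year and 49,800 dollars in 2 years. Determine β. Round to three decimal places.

β ≈ 0.512

Both payoffs in the second observation are in the future, so β drops out: δ^1·43675 = δ^2·49800 ⇒ δ = 43675/49800 = 0.87701.
Substituting δ into 4131 = β·δ·9200: β = 4131/(8068.474) ≈ 0.512.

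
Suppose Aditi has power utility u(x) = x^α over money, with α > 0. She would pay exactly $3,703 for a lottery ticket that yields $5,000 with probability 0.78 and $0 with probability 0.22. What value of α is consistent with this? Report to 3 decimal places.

α ≈ 0.827

The lottery's expected utility is 0.78·u(5000) + 0.22·u(0) = 0.78·5000^α (since u(0) = 0 for α > 0).
Equating: 3703^α = 0.78·5000^α, i.e. 0.7406^α = 0.78.
Take logs: α = ln 0.78 / ln(3703/5000) ≈ 0.82739.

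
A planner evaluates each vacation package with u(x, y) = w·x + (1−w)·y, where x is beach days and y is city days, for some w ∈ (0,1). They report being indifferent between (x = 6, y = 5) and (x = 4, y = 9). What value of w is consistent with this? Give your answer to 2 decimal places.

Indifference: w·6 + (1−w)·5 = w·4 + (1−w)·9.
Collecting terms: w·2 = (1−w)·4.
So w/(1−w) = 4/2 = 2.0000, giving w = 4/(2+4) = 0.67.

w = 0.67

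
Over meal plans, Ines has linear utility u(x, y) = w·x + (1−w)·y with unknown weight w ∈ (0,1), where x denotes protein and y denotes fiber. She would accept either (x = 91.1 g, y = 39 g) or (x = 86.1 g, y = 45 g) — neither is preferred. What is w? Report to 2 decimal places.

u(91.1,39) = u(86.1,45) means w·91.1 + (1−w)·39 = w·86.1 + (1−w)·45.
Collecting terms: w·5 = (1−w)·6.
The marginal rate of substitution is 6/5, so w = 6/(5+6) = 0.55.

w = 0.55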